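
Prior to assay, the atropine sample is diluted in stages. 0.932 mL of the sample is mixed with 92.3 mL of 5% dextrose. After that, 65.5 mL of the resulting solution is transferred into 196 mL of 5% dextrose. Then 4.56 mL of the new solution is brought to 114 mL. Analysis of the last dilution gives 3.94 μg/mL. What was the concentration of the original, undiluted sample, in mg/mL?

Overall dilution factor = 100.0 × 3.992 × 25 = 9984.
Original = 3.94 μg/mL × 9984 = 3.93 × 10⁴ μg/mL = 39.3 mg/mL.

39.3 mg/mL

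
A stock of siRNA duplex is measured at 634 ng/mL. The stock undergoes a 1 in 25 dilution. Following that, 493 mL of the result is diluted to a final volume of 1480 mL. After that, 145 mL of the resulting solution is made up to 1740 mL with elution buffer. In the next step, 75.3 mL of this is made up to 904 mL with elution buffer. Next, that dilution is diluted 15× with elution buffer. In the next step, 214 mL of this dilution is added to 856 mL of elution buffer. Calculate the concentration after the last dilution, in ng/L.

Overall dilution factor = 25 × 3.002 × 12 × 12.01 × 15 × 5 = 8.11 × 10⁵.
634 ng/mL / 8.11 × 10⁵ = 7.82 × 10⁻⁴ ng/mL = 0.782 ng/L.

0.782 ng/L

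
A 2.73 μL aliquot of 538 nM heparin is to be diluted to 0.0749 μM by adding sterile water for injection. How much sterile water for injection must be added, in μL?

0.0749 μM = 74.9 nM.
V₂ = C₁V₁/C₂ = 538 × 2.73 / 74.9 = 19.6 μL.
Diluent to add = V₂ − V₁ = 19.6 − 2.73 = 16.9 μL.

16.9 μL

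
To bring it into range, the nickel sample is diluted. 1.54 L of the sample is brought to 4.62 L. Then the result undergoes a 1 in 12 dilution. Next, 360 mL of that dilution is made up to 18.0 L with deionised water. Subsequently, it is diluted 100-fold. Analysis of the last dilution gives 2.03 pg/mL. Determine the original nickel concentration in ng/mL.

365 ng/mL

Overall dilution factor = 3 × 12 × 50 × 100 = 1.80 × 10⁵.
Original = 2.03 pg/mL × 1.80 × 10⁵ = 3.65 × 10⁵ pg/mL = 365 ng/mL.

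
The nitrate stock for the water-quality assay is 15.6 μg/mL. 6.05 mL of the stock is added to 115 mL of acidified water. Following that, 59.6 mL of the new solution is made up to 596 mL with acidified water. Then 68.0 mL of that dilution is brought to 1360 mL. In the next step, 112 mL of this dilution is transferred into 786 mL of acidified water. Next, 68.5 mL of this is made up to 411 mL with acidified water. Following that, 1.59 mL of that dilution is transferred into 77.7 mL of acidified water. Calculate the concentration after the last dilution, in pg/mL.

1.63 pg/mL

Overall dilution factor = 20.01 × 10 × 20 × 8.018 × 6 × 49.87 = 9.60 × 10⁶.
15.6 μg/mL / 9.60 × 10⁶ = 1.63 × 10⁻⁶ μg/mL = 1.63 pg/mL.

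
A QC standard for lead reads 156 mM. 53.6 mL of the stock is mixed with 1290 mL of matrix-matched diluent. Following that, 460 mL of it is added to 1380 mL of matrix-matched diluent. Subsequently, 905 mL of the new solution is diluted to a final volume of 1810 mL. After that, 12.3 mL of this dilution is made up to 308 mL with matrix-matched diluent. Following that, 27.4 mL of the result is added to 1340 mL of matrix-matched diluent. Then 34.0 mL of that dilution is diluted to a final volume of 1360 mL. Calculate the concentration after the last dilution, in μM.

Overall dilution factor = 25.07 × 4 × 2 × 25.04 × 49.91 × 40 = 1.00 × 10⁷.
156 mM / 1.00 × 10⁷ = 1.56 × 10⁻⁵ mM = 0.0156 μM.

0.0156 μM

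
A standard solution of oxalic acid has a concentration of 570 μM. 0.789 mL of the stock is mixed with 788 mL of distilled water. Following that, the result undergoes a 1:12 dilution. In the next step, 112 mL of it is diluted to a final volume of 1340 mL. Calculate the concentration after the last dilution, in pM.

3970 pM

Overall dilution factor = 999.7 × 12 × 11.96 = 1.44 × 10⁵.
570 μM / 1.44 × 10⁵ = 3.97 × 10⁻³ μM = 3970 pM.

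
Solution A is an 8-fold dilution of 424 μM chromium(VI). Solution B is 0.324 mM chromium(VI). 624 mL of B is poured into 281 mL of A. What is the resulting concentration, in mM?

C_A = 424 μM / 8 = 53.0 μM.
C_B = 0.324 mM = 324 μM.
C_mix = (C_A·V_A + C_B·V_B)/(V_A + V_B) = (53.0×281 + 324×624) / 905.0 = 240 μM = 0.240 mM.

0.240 mM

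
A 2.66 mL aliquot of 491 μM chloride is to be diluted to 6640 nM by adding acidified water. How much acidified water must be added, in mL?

194 mL

6640 nM = 6.64 μM.
V₂ = C₁V₁/C₂ = 491 × 2.66 / 6.64 = 197 mL.
Diluent to add = V₂ − V₁ = 197 − 2.66 = 194 mL.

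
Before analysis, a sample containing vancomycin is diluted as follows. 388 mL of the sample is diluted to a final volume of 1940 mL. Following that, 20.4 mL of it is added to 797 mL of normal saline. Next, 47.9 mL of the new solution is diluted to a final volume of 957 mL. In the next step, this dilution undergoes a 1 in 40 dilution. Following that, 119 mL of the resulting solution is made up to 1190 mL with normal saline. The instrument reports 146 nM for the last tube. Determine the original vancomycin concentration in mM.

234 mM

Overall dilution factor = 5 × 40.07 × 19.98 × 40 × 10 = 1.60 × 10⁶.
Original = 146 nM × 1.60 × 10⁶ = 2.34 × 10⁸ nM = 234 mM.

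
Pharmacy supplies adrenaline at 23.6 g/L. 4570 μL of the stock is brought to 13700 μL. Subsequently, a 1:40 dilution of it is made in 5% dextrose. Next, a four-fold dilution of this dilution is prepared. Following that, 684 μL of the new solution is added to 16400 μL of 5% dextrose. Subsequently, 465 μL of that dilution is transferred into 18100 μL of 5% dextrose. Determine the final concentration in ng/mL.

Overall dilution factor = 2.998 × 40 × 4 × 24.98 × 39.92 = 4.78 × 10⁵.
23.6 g/L / 4.78 × 10⁵ = 4.93 × 10⁻⁵ g/L = 49.3 ng/mL.

49.3 ng/mL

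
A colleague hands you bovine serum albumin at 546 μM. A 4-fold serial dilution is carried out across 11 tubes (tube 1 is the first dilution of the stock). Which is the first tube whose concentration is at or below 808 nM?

Tube n has concentration 546 μM / 4ⁿ.
Need 4ⁿ ≥ 546 μM / 808 nM = 676, so n ≥ 4.70.
First such tube: n = 5.

tube 5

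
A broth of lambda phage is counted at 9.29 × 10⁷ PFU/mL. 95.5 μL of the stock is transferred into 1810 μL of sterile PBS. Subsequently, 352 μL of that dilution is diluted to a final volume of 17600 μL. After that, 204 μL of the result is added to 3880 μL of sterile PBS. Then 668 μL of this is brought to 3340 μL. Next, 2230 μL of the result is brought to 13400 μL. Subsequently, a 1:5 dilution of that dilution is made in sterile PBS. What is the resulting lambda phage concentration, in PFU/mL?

31.0 PFU/mL

Overall dilution factor = 19.95 × 50 × 20.02 × 5 × 6.009 × 5 = 3.00 × 10⁶.
9.29 × 10⁷ PFU/mL / 3.00 × 10⁶ = 31.0 PFU/mL.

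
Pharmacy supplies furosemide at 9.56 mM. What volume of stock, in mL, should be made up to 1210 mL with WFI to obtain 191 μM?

191 μM = 0.191 mM.
V₁ = C₂V₂/C₁ = 0.191 × 1210 / 9.56 = 24.2 mL.

24.2 mL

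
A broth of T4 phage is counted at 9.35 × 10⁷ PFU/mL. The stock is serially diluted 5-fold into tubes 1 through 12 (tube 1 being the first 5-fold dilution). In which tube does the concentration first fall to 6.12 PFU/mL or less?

tube 11

Tube n has concentration 9.35 × 10⁷ PFU/mL / 5ⁿ.
Need 5ⁿ ≥ 9.35 × 10⁷ PFU/mL / 6.12 PFU/mL = 1.53 × 10⁷, so n ≥ 10.28.
First such tube: n = 11.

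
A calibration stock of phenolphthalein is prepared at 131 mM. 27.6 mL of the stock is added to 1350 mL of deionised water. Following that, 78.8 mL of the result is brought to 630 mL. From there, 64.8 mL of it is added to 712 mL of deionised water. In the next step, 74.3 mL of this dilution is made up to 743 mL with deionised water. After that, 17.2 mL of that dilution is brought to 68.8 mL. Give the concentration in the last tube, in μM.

Overall dilution factor = 49.91 × 7.995 × 11.99 × 10 × 4 = 1.91 × 10⁵.
131 mM / 1.91 × 10⁵ = 6.85 × 10⁻⁴ mM = 0.685 μM.

0.685 μM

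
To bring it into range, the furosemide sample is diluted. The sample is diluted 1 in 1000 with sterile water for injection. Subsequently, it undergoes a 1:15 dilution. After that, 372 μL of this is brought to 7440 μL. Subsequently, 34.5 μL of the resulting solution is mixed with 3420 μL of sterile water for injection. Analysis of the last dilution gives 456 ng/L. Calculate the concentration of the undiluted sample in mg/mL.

13.7 mg/mL

Overall dilution factor = 1000 × 15 × 20 × 100.1 = 3.00 × 10⁷.
Original = 456 ng/L × 3.00 × 10⁷ = 1.37 × 10¹⁰ ng/L = 13.7 mg/mL.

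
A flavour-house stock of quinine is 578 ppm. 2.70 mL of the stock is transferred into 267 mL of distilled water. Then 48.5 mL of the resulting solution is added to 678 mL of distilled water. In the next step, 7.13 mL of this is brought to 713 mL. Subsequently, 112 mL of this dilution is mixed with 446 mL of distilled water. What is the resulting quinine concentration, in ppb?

Overall dilution factor = 99.89 × 14.98 × 100 × 4.982 = 7.45 × 10⁵.
578 ppm / 7.45 × 10⁵ = 7.75 × 10⁻⁴ ppm = 0.775 ppb.

0.775 ppb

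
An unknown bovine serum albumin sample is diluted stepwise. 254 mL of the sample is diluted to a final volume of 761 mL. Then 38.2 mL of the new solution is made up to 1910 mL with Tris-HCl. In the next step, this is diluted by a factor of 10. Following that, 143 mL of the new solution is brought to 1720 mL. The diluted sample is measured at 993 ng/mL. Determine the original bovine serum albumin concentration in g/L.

17.9 g/L

Overall dilution factor = 2.996 × 50 × 10 × 12.03 = 1.80 × 10⁴.
Original = 993 ng/mL × 1.80 × 10⁴ = 1.79 × 10⁷ ng/mL = 17.9 g/L.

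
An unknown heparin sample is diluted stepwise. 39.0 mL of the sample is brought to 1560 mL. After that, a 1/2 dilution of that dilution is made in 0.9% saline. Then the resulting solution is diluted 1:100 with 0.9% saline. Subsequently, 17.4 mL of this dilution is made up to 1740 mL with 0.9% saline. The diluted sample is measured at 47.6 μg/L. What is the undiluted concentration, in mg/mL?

Overall dilution factor = 40 × 2 × 100 × 100 = 8.00 × 10⁵.
Original = 47.6 μg/L × 8.00 × 10⁵ = 3.81 × 10⁷ μg/L = 38.1 mg/mL.

38.1 mg/mL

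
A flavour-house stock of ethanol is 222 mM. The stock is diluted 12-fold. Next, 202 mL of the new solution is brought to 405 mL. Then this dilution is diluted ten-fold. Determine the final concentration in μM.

923 μM

Overall dilution factor = 12 × 2.005 × 10 = 241.
222 mM / 241 = 0.923 mM = 923 μM.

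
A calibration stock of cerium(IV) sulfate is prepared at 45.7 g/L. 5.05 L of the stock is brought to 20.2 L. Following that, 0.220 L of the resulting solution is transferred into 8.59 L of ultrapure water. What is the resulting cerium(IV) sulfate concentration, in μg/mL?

Overall dilution factor = 4 × 40.05 = 160.
45.7 g/L / 160 = 0.285 g/L = 285 μg/mL.

285 μg/mL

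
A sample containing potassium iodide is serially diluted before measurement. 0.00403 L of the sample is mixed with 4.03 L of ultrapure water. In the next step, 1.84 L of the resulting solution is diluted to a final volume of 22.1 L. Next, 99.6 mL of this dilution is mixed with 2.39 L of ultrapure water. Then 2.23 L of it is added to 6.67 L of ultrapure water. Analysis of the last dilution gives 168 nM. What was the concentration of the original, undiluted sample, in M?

Overall dilution factor = 1001 × 12.01 × 25.00 × 3.991 = 1.20 × 10⁶.
Original = 168 nM × 1.20 × 10⁶ = 2.01 × 10⁸ nM = 0.201 M.

0.201 M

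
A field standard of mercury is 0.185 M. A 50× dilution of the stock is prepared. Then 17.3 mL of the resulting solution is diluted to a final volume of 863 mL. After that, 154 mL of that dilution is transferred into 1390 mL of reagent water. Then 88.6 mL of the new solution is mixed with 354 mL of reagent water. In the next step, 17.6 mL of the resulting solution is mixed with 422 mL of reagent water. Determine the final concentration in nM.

Overall dilution factor = 50 × 49.88 × 10.03 × 4.995 × 24.98 = 3.12 × 10⁶.
0.185 M / 3.12 × 10⁶ = 5.93 × 10⁻⁸ M = 59.3 nM.

59.3 nM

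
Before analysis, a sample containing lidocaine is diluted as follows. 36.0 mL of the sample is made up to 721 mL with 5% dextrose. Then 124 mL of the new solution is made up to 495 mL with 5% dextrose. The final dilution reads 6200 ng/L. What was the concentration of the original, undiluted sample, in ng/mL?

Overall dilution factor = 20.03 × 3.992 = 79.9.
Original = 6200 ng/L × 79.9 = 4.96 × 10⁵ ng/L = 496 ng/mL.

496 ng/mL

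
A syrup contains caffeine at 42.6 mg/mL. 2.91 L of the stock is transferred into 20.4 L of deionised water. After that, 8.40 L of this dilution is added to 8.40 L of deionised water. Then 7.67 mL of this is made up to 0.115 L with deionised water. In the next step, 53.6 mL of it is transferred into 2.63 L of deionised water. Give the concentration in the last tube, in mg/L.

3.54 mg/L

Overall dilution factor = 8.010 × 2 × 14.99 × 50.07 = 1.20 × 10⁴.
42.6 mg/mL / 1.20 × 10⁴ = 3.54 × 10⁻³ mg/mL = 3.54 mg/L.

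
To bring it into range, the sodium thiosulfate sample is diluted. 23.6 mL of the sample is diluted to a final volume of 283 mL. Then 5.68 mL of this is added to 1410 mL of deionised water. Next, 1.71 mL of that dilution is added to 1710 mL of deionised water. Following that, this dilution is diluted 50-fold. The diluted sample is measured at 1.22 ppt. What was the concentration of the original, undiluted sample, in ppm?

Overall dilution factor = 11.99 × 249.2 × 1001 × 50 = 1.50 × 10⁸.
Original = 1.22 ppt × 1.50 × 10⁸ = 1.82 × 10⁸ ppt = 182 ppm.

182 ppm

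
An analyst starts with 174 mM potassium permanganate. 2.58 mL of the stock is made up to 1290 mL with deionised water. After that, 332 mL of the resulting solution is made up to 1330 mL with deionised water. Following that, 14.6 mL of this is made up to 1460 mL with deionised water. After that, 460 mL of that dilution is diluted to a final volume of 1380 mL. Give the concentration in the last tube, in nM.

Overall dilution factor = 500 × 4.006 × 100 × 3 = 6.01 × 10⁵.
174 mM / 6.01 × 10⁵ = 2.90 × 10⁻⁴ mM = 290 nM.

290 nM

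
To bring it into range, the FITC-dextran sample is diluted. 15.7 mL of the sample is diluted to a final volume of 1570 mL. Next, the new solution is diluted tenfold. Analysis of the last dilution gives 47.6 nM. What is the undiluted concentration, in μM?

Overall dilution factor = 100 × 10 = 1000.
Original = 47.6 nM × 1000 = 4.76 × 10⁴ nM = 47.6 μM.

47.6 μM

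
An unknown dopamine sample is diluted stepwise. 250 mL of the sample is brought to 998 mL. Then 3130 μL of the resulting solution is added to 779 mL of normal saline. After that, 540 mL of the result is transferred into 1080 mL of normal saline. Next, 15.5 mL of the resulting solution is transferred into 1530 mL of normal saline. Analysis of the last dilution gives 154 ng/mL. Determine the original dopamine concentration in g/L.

46.0 g/L

Overall dilution factor = 3.992 × 249.9 × 3 × 99.71 = 2.98 × 10⁵.
Original = 154 ng/mL × 2.98 × 10⁵ = 4.60 × 10⁷ ng/mL = 46.0 g/L.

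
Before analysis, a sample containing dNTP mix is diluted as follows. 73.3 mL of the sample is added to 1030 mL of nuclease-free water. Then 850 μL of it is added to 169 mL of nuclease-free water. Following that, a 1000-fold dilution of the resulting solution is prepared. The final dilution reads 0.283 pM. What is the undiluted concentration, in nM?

851 nM

Overall dilution factor = 15.05 × 199.8 × 1000 = 3.01 × 10⁶.
Original = 0.283 pM × 3.01 × 10⁶ = 8.51 × 10⁵ pM = 851 nM.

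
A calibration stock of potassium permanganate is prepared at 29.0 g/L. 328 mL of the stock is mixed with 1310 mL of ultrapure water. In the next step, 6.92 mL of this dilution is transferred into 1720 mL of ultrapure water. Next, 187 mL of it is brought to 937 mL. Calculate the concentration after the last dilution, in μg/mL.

Overall dilution factor = 4.994 × 249.6 × 5.011 = 6245.
29.0 g/L / 6245 = 4.64 × 10⁻³ g/L = 4.64 μg/mL.

4.64 μg/mL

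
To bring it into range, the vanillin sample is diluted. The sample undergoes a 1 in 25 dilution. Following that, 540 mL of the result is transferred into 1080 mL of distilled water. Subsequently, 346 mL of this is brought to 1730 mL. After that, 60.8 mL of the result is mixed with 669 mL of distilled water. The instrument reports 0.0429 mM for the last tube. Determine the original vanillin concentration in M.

0.193 M

Overall dilution factor = 25 × 3 × 5 × 12.00 = 4501.
Original = 0.0429 mM × 4501 = 193 mM = 0.193 M.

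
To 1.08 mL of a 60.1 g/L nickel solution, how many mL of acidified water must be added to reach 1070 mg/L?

59.6 mL

1070 mg/L = 1.07 g/L.
V₂ = C₁V₁/C₂ = 60.1 × 1.08 / 1.07 = 60.7 mL.
Diluent to add = V₂ − V₁ = 60.7 − 1.08 = 59.6 mL.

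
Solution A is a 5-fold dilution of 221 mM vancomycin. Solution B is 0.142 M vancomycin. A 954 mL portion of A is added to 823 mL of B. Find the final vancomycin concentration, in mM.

89.5 mM

C_A = 221 mM / 5 = 44.2 mM.
C_B = 0.142 M = 142 mM.
C_mix = (C_A·V_A + C_B·V_B)/(V_A + V_B) = (44.2×954 + 142×823) / 1777 = 89.5 mM.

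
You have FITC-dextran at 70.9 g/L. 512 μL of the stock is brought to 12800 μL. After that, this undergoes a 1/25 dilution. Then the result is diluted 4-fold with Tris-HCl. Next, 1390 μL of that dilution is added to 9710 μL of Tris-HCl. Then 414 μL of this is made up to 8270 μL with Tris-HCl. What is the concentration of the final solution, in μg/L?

178 μg/L

Overall dilution factor = 25 × 25 × 4 × 7.986 × 19.98 = 3.99 × 10⁵.
70.9 g/L / 3.99 × 10⁵ = 1.78 × 10⁻⁴ g/L = 178 μg/L.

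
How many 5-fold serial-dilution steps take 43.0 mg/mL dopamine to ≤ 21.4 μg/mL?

Need 5ⁿ ≥ 2009, so n ≥ log(2009)/log(5) = 4.73.
Minimum whole steps: n = 5.

5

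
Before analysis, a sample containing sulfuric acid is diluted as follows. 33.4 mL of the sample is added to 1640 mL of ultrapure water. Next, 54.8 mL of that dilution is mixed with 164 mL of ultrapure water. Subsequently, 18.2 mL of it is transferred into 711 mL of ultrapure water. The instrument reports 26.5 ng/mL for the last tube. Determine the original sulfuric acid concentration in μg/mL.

212 μg/mL

Overall dilution factor = 50.10 × 3.993 × 40.07 = 8015.
Original = 26.5 ng/mL × 8015 = 2.12 × 10⁵ ng/mL = 212 μg/mL.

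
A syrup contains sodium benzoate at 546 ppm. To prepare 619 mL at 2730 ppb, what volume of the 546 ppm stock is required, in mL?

2730 ppb = 2.73 ppm.
V₁ = C₂V₂/C₁ = 2.73 × 619 / 546 = 3.10 mL.

3.10 mL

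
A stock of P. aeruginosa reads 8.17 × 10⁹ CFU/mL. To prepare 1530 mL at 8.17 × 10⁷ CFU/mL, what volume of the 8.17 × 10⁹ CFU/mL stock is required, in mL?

V₁ = C₂V₂/C₁ = 8.17 × 10⁷ × 1530 / 8.17 × 10⁹ = 15.3 mL.

15.3 mL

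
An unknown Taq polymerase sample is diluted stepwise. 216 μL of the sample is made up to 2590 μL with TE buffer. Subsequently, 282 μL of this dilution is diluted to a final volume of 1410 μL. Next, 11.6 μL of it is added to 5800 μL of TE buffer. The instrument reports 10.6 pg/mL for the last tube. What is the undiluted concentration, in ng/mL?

Overall dilution factor = 11.99 × 5 × 501 = 3.00 × 10⁴.
Original = 10.6 pg/mL × 3.00 × 10⁴ = 3.18 × 10⁵ pg/mL = 318 ng/mL.

318 ng/mL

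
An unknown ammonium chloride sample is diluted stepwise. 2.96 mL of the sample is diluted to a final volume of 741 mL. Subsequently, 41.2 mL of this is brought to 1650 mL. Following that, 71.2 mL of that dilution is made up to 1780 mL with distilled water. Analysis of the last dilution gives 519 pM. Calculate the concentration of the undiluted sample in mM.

0.130 mM

Overall dilution factor = 250.3 × 40.05 × 25 = 2.51 × 10⁵.
Original = 519 pM × 2.51 × 10⁵ = 1.30 × 10⁸ pM = 0.130 mM.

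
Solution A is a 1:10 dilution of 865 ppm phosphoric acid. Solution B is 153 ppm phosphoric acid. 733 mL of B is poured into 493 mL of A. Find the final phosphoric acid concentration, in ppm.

C_A = 865 ppm / 10 = 86.5 ppm.
C_mix = (C_A·V_A + C_B·V_B)/(V_A + V_B) = (86.5×493 + 153×733) / 1226 = 126 ppm.

126 ppm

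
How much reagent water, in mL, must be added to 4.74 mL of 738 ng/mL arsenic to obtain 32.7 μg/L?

32.7 μg/L = 32.7 ng/mL.
V₂ = C₁V₁/C₂ = 738 × 4.74 / 32.7 = 107 mL.
Diluent to add = V₂ − V₁ = 107 − 4.74 = 102 mL.

102 mL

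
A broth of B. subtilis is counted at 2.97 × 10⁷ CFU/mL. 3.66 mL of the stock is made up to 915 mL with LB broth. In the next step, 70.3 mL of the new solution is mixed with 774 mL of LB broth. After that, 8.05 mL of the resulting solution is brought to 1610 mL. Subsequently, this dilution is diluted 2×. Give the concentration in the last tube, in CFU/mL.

24.7 CFU/mL

Overall dilution factor = 250 × 12.01 × 200 × 2 = 1.20 × 10⁶.
2.97 × 10⁷ CFU/mL / 1.20 × 10⁶ = 24.7 CFU/mL.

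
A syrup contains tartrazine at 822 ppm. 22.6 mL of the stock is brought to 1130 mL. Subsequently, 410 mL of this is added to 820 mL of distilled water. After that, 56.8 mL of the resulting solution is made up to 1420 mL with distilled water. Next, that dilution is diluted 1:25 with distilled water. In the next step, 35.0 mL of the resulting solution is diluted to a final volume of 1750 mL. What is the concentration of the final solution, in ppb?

Overall dilution factor = 50 × 3 × 25 × 25 × 50 = 4.69 × 10⁶.
822 ppm / 4.69 × 10⁶ = 1.75 × 10⁻⁴ ppm = 0.175 ppb.

0.175 ppb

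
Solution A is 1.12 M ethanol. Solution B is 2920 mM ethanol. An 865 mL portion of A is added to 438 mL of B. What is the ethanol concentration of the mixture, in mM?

1730 mM

C_B = 2920 mM = 2.92 M.
C_mix = (C_A·V_A + C_B·V_B)/(V_A + V_B) = (1.12×865 + 2.92×438) / 1303 = 1.73 M = 1730 mM.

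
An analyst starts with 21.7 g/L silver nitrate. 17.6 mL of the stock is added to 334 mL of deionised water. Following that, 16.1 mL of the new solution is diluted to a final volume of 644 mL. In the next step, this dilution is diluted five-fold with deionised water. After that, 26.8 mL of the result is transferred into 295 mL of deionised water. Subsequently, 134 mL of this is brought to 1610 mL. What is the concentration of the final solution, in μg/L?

Overall dilution factor = 19.98 × 40 × 5 × 12.01 × 12.01 = 5.76 × 10⁵.
21.7 g/L / 5.76 × 10⁵ = 3.76 × 10⁻⁵ g/L = 37.6 μg/L.

37.6 μg/L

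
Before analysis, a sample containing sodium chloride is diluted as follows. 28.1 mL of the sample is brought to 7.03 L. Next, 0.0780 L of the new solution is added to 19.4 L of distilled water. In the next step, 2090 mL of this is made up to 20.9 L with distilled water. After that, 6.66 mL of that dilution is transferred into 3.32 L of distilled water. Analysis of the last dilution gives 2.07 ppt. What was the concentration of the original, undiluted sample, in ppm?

646 ppm

Overall dilution factor = 250.2 × 249.7 × 10 × 499.5 = 3.12 × 10⁸.
Original = 2.07 ppt × 3.12 × 10⁸ = 6.46 × 10⁸ ppt = 646 ppm.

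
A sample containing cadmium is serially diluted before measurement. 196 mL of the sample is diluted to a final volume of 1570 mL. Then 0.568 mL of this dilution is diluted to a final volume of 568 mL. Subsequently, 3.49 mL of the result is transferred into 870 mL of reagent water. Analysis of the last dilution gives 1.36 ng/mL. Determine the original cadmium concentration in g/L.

Overall dilution factor = 8.010 × 1000 × 250.3 = 2.00 × 10⁶.
Original = 1.36 ng/mL × 2.00 × 10⁶ = 2.73 × 10⁶ ng/mL = 2.73 g/L.

2.73 g/L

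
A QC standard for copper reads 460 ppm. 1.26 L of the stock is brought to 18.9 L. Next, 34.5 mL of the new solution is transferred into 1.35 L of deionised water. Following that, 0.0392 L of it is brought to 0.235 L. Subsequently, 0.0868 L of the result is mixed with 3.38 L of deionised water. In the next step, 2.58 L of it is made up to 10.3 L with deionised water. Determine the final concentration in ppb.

0.799 ppb

Overall dilution factor = 15 × 40.13 × 5.995 × 39.94 × 3.992 = 5.75 × 10⁵.
460 ppm / 5.75 × 10⁵ = 7.99 × 10⁻⁴ ppm = 0.799 ppb.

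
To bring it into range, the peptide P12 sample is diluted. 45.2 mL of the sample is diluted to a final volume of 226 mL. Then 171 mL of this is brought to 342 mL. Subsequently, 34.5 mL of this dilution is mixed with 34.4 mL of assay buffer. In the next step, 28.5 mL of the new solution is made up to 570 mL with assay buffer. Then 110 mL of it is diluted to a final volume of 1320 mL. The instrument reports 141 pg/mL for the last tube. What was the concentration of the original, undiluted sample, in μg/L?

676 μg/L

Overall dilution factor = 5 × 2 × 1.997 × 20 × 12 = 4793.
Original = 141 pg/mL × 4793 = 6.76 × 10⁵ pg/mL = 676 μg/L.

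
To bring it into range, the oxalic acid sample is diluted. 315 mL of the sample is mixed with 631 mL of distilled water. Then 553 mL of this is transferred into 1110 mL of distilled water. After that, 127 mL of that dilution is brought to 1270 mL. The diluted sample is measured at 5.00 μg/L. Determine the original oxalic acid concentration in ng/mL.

452 ng/mL

Overall dilution factor = 3.003 × 3.007 × 10 = 90.3.
Original = 5.00 μg/L × 90.3 = 452 μg/L = 452 ng/mL.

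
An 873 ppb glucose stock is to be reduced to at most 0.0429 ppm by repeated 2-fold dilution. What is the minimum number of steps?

5

Need 2ⁿ ≥ 20.3, so n ≥ log(20.3)/log(2) = 4.35.
Minimum whole steps: n = 5.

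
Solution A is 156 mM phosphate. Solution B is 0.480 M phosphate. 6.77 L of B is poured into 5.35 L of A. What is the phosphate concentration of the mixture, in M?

C_B = 0.480 M = 480 mM.
C_mix = (C_A·V_A + C_B·V_B)/(V_A + V_B) = (156×5.35 + 480×6.77) / 12.12 = 337 mM = 0.337 M.

0.337 M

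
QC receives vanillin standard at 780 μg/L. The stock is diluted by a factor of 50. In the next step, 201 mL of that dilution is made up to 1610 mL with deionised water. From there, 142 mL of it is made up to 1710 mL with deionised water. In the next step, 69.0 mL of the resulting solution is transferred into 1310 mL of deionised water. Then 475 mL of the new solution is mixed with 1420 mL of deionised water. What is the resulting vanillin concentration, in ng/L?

2.03 ng/L

Overall dilution factor = 50 × 8.010 × 12.04 × 19.99 × 3.989 = 3.85 × 10⁵.
780 μg/L / 3.85 × 10⁵ = 2.03 × 10⁻³ μg/L = 2.03 ng/L.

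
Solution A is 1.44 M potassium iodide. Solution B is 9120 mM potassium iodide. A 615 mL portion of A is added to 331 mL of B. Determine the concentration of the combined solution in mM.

C_B = 9120 mM = 9.12 M.
C_mix = (C_A·V_A + C_B·V_B)/(V_A + V_B) = (1.44×615 + 9.12×331) / 946.0 = 4.13 M = 4130 mM.

4130 mM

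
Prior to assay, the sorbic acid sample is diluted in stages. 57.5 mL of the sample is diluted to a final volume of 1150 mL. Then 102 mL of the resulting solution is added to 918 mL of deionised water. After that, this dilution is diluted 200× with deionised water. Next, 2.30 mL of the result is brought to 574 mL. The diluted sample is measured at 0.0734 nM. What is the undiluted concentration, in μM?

733 μM

Overall dilution factor = 20 × 10 × 200 × 249.6 = 9.98 × 10⁶.
Original = 0.0734 nM × 9.98 × 10⁶ = 7.33 × 10⁵ nM = 733 μM.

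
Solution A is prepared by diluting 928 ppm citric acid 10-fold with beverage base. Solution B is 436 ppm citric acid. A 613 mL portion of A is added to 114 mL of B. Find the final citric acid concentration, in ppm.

C_A = 928 ppm / 10 = 92.8 ppm.
C_mix = (C_A·V_A + C_B·V_B)/(V_A + V_B) = (92.8×613 + 436×114) / 727.0 = 147 ppm.

147 ppm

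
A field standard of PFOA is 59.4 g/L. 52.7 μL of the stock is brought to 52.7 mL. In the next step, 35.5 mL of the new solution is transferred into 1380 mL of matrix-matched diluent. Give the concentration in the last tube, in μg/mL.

1.49 μg/mL

Overall dilution factor = 1000 × 39.87 = 3.99 × 10⁴.
59.4 g/L / 3.99 × 10⁴ = 1.49 × 10⁻³ g/L = 1.49 μg/mL.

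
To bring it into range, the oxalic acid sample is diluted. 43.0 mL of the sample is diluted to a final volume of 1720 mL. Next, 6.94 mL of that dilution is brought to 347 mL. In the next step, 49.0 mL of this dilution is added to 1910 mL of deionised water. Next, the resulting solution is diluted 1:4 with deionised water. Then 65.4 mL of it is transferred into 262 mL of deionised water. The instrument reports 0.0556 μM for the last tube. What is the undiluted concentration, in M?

Overall dilution factor = 40 × 50 × 39.98 × 4 × 5.006 = 1.60 × 10⁶.
Original = 0.0556 μM × 1.60 × 10⁶ = 8.90 × 10⁴ μM = 0.0890 M.

0.0890 M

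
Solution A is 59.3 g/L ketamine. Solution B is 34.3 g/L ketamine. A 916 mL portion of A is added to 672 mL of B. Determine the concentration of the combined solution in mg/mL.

C_mix = (C_A·V_A + C_B·V_B)/(V_A + V_B) = (59.3×916 + 34.3×672) / 1588 = 48.7 g/L = 48.7 mg/mL.

48.7 mg/mL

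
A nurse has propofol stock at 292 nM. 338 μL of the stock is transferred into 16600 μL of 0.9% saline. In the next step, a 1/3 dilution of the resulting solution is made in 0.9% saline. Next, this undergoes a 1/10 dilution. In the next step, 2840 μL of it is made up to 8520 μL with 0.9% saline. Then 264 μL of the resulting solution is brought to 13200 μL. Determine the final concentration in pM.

1.29 pM

Overall dilution factor = 50.11 × 3 × 10 × 3 × 50 = 2.26 × 10⁵.
292 nM / 2.26 × 10⁵ = 1.29 × 10⁻³ nM = 1.29 pM.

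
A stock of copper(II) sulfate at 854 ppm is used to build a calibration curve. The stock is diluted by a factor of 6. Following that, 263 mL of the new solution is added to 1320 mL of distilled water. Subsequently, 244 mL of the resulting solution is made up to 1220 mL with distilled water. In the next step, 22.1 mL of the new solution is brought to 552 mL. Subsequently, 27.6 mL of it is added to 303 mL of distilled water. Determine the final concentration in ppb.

Overall dilution factor = 6 × 6.019 × 5 × 24.98 × 11.98 = 5.40 × 10⁴.
854 ppm / 5.40 × 10⁴ = 0.0158 ppm = 15.8 ppb.

15.8 ppb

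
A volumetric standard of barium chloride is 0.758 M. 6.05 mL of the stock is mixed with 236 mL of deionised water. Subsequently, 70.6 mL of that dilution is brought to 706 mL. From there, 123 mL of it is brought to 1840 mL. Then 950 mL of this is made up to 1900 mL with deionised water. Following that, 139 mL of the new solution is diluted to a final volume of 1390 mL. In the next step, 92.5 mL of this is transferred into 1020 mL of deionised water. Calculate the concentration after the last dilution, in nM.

Overall dilution factor = 40.01 × 10 × 14.96 × 2 × 10 × 12.03 = 1.44 × 10⁶.
0.758 M / 1.44 × 10⁶ = 5.27 × 10⁻⁷ M = 527 nM.

527 nM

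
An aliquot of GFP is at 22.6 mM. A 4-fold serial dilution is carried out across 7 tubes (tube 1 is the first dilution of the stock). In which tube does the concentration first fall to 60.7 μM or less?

Tube n has concentration 22.6 mM / 4ⁿ.
Need 4ⁿ ≥ 22.6 mM / 60.7 μM = 372, so n ≥ 4.27.
First such tube: n = 5.

tube 5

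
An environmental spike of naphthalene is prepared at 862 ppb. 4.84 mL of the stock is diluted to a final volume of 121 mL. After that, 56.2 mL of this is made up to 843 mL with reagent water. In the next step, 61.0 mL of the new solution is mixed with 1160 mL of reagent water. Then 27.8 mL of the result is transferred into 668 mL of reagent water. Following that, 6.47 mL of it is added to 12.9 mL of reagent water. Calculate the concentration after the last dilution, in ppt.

1.53 ppt

Overall dilution factor = 25 × 15 × 20.02 × 25.03 × 2.994 = 5.62 × 10⁵.
862 ppb / 5.62 × 10⁵ = 1.53 × 10⁻³ ppb = 1.53 ppt.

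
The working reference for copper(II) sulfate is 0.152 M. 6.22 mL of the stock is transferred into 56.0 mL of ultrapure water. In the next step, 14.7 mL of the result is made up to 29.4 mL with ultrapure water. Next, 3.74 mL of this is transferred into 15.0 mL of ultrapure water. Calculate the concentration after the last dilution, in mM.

1.52 mM

Overall dilution factor = 10.00 × 2 × 5.011 = 100.
0.152 M / 100 = 1.52 × 10⁻³ M = 1.52 mM.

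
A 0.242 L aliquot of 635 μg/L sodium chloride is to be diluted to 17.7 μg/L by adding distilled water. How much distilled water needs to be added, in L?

8.44 L

V₂ = C₁V₁/C₂ = 635 × 0.242 / 17.7 = 8.68 L.
Diluent to add = V₂ − V₁ = 8.68 − 0.242 = 8.44 L.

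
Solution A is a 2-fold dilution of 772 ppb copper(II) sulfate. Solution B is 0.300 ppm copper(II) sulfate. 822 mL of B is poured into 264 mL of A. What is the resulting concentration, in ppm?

0.321 ppm

C_A = 772 ppb / 2 = 386 ppb.
C_B = 0.300 ppm = 300 ppb.
C_mix = (C_A·V_A + C_B·V_B)/(V_A + V_B) = (386×264 + 300×822) / 1086 = 321 ppb = 0.321 ppm.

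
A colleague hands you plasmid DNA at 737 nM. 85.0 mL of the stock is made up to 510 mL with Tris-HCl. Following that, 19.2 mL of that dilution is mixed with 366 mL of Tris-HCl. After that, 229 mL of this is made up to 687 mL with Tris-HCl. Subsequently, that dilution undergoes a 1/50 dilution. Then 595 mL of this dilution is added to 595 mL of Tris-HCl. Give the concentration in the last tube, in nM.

Overall dilution factor = 6 × 20.06 × 3 × 50 × 2 = 3.61 × 10⁴.
737 nM / 3.61 × 10⁴ = 0.0204 nM.

0.0204 nM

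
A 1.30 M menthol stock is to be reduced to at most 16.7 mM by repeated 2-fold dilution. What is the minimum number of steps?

Need 2ⁿ ≥ 77.8, so n ≥ log(77.8)/log(2) = 6.28.
Minimum whole steps: n = 7.

7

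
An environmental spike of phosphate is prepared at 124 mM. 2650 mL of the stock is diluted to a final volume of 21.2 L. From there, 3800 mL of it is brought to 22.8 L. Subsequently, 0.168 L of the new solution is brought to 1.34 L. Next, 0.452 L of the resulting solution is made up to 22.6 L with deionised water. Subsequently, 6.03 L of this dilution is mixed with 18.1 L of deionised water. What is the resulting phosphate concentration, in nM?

Overall dilution factor = 8 × 6 × 7.976 × 50 × 4.002 = 7.66 × 10⁴.
124 mM / 7.66 × 10⁴ = 1.62 × 10⁻³ mM = 1620 nM.

1620 nM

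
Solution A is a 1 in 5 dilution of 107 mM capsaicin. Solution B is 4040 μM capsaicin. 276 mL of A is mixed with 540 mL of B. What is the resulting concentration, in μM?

9910 μM

C_A = 107 mM / 5 = 21.4 mM.
C_B = 4040 μM = 4.04 mM.
C_mix = (C_A·V_A + C_B·V_B)/(V_A + V_B) = (21.4×276 + 4.04×540) / 816.0 = 9.91 mM = 9910 μM.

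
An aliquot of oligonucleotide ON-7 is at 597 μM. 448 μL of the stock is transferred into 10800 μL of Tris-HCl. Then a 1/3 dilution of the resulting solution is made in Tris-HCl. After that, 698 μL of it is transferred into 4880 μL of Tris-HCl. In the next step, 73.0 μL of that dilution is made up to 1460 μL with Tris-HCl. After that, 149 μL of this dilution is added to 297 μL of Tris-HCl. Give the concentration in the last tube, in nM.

16.6 nM

Overall dilution factor = 25.11 × 3 × 7.991 × 20 × 2.993 = 3.60 × 10⁴.
597 μM / 3.60 × 10⁴ = 0.0166 μM = 16.6 nM.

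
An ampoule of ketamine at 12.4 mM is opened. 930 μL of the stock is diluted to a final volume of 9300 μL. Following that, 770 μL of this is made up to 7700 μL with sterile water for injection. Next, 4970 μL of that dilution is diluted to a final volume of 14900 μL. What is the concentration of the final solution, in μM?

Overall dilution factor = 10 × 10 × 2.998 = 300.
12.4 mM / 300 = 0.0414 mM = 41.4 μM.

41.4 μM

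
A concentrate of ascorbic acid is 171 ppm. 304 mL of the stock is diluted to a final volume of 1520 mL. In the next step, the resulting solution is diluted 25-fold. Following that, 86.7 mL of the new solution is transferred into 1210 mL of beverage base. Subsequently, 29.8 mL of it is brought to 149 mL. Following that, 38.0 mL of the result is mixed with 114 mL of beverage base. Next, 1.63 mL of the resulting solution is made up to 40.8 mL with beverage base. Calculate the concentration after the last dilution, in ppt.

Overall dilution factor = 5 × 25 × 14.96 × 5 × 4 × 25.03 = 9.36 × 10⁵.
171 ppm / 9.36 × 10⁵ = 1.83 × 10⁻⁴ ppm = 183 ppt.

183 ppt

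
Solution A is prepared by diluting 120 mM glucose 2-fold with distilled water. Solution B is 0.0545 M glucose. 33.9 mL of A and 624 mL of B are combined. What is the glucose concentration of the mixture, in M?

0.0548 M

C_A = 120 mM / 2 = 60.0 mM.
C_B = 0.0545 M = 54.5 mM.
C_mix = (C_A·V_A + C_B·V_B)/(V_A + V_B) = (60.0×33.9 + 54.5×624) / 657.9 = 54.8 mM = 0.0548 M.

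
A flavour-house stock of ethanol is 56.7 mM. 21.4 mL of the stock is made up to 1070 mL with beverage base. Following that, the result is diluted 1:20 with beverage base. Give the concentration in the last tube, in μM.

56.7 μM

Overall dilution factor = 50 × 20 = 1000.
56.7 mM / 1000 = 0.0567 mM = 56.7 μM.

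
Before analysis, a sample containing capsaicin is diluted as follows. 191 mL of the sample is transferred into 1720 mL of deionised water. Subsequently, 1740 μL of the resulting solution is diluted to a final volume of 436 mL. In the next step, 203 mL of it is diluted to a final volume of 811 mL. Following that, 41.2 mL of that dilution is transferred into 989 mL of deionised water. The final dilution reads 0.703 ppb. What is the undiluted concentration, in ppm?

Overall dilution factor = 10.01 × 250.6 × 3.995 × 25.00 = 2.50 × 10⁵.
Original = 0.703 ppb × 2.50 × 10⁵ = 1.76 × 10⁵ ppb = 176 ppm.

176 ppm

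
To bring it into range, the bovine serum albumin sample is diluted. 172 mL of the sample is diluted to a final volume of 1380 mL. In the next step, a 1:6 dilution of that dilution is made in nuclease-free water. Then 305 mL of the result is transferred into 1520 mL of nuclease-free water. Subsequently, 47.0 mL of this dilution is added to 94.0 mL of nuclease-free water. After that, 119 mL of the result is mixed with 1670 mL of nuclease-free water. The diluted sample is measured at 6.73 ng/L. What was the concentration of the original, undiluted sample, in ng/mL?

Overall dilution factor = 8.023 × 6 × 5.984 × 3 × 15.03 = 1.30 × 10⁴.
Original = 6.73 ng/L × 1.30 × 10⁴ = 8.74 × 10⁴ ng/L = 87.4 ng/mL.

87.4 ng/mL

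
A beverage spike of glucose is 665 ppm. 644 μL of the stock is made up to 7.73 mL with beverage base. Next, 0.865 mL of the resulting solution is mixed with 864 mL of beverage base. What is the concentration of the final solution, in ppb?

55.4 ppb

Overall dilution factor = 12.00 × 999.8 = 1.20 × 10⁴.
665 ppm / 1.20 × 10⁴ = 0.0554 ppm = 55.4 ppb.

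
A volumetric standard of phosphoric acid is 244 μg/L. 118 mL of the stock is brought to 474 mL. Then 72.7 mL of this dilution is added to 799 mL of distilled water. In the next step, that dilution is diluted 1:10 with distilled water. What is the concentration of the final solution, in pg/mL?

Overall dilution factor = 4.017 × 11.99 × 10 = 482.
244 μg/L / 482 = 0.507 μg/L = 507 pg/mL.

507 pg/mL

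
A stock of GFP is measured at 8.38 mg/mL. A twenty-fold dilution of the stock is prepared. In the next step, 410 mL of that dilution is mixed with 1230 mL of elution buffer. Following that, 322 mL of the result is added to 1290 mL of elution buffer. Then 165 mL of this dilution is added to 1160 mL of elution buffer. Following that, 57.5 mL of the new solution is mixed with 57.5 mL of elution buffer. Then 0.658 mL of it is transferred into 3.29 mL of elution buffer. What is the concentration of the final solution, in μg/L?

Overall dilution factor = 20 × 4 × 5.006 × 8.030 × 2 × 6 = 3.86 × 10⁴.
8.38 mg/mL / 3.86 × 10⁴ = 2.17 × 10⁻⁴ mg/mL = 217 μg/L.

217 μg/L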